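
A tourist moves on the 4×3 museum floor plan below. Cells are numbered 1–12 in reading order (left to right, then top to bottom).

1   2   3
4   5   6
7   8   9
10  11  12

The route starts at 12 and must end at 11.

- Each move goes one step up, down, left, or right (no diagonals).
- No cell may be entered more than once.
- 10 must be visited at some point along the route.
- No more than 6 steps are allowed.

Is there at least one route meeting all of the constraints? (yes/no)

yes

One route that works: 12 → 9 → 8 → 7 → 10 → 11.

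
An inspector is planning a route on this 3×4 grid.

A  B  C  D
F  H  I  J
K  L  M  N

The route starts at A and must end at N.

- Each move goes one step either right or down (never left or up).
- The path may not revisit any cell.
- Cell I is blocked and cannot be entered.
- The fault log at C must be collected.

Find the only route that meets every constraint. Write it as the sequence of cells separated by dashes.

A - B - C - D - J - N

Moves only go right or down, so the column and row indices never decrease.
Route from A: 3× right (reaching D), 2× down (reaching N) — 5 moves in all.
Check: all required cells visited.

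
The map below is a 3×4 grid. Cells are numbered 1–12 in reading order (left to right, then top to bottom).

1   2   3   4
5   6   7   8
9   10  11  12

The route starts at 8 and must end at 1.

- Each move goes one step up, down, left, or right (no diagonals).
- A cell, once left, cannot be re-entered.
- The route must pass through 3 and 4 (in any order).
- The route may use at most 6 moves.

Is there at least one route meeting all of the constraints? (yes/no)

One route that works: 8 → 4 → 3 → 2 → 1.

yes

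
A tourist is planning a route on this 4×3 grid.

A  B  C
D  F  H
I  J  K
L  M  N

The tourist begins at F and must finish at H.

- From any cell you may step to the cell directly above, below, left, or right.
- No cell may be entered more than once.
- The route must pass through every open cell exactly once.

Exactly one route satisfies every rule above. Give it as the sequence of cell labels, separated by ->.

F -> J -> K -> N -> M -> L -> I -> D -> A -> B -> C -> H

Need to visit all 12 open cells exactly once, starting at F and ending at H.
Cell L has only two open neighbours (I and M), so the path must pass straight through it: one of those is the cell it's entered from and the other is where it exits.
Route from F: down 1 to J, right 1 to K, down 1 to N, left 2 to L, up 3 to A, right 2 to C, down 1 to H — 11 moves in all.
Check: all 12 open cells covered.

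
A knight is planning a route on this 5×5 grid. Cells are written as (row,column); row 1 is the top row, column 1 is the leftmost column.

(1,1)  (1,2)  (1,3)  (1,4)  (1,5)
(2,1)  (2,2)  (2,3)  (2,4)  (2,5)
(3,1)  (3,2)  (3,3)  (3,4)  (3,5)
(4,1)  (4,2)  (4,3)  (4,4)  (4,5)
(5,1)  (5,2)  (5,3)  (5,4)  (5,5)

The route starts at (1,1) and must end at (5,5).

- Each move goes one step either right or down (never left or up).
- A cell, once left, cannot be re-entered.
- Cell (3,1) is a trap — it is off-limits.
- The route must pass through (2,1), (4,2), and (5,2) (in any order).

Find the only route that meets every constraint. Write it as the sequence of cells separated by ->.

Moves only go right or down, so the column and row indices never decrease.
Route from (1,1): down to (2,1), right to (2,2), 3× down (reaching (5,2)), 3× right (reaching (5,5)) — 8 moves in all.
Check: all required cells visited.

(1,1) -> (2,1) -> (2,2) -> (3,2) -> (4,2) -> (5,2) -> (5,3) -> (5,4) -> (5,5)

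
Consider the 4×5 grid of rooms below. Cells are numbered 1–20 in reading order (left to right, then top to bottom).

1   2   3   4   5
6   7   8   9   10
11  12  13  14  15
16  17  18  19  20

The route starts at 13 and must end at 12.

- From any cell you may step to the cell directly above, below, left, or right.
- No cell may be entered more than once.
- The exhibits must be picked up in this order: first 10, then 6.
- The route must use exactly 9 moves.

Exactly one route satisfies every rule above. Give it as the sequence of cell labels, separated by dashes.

13 - 14 - 15 - 10 - 9 - 8 - 7 - 6 - 11 - 12

The waypoints must appear in the order 10, 6, with no cell reused.
Route from 13: right 2 to 15, up 1 to 10, left 4 to 6, down 1 to 11, right 1 to 12 — 9 moves in all.
Check: order respected (10 at step 3, 6 at step 7); 9 moves as required.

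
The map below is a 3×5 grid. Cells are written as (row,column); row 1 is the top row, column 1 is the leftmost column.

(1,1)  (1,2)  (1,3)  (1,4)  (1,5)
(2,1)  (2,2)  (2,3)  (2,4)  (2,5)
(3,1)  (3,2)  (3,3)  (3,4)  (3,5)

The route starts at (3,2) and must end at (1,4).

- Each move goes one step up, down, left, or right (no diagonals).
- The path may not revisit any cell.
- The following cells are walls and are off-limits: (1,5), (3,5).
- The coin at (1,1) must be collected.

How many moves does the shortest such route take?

Any route passes through (1,1) somewhere between (3,2) and (1,4). Summing Manhattan distances along the two legs ((3,2) → (1,1) → (1,4)) gives a lower bound of 3 + 3 = 6 moves.
A route of 6 moves achieves this: (3,2) → (2,2) → (2,1) → (1,1) → (1,2) → (1,3) → (1,4).
Since 6 matches the lower bound, it is optimal.

6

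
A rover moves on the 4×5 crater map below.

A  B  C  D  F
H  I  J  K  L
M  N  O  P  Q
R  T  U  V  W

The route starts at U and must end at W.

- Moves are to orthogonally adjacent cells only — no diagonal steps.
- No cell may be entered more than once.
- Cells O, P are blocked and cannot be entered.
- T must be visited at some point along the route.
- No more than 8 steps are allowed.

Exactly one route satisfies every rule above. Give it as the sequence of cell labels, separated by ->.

U -> T -> N -> I -> J -> K -> L -> Q -> W

The budget equals the shortest possible length, so every move has to be on a shortest route through the required cells.
Route from U: left to T, 2× up (reaching I), 3× right (reaching L), 2× down (reaching W) — 8 moves in all.
Check: all required cells visited; 8 ≤ 8 moves.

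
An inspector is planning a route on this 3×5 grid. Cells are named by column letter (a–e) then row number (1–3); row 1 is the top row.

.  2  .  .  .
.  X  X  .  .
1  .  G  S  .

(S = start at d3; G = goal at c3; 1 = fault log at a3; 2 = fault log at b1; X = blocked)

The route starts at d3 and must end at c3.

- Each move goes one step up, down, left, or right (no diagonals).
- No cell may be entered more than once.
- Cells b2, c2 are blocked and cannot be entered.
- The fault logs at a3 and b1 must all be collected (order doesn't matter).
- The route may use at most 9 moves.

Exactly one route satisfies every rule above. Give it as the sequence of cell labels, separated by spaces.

The budget equals the shortest possible length, so every move has to be on a shortest route through the required cells.
Route from d3: up 2 to d1, left 3 to a1, down 2 to a3, right 2 to c3 — 9 moves in all.
Check: all required cells visited; 9 ≤ 9 moves.

d3 d2 d1 c1 b1 a1 a2 a3 b3 c3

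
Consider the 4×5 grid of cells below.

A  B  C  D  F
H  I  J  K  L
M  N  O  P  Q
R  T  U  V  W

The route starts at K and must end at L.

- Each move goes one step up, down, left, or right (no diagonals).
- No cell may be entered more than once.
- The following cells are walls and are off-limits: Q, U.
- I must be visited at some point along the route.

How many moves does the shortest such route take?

Any route passes through I somewhere between K and L. Summing Manhattan distances along the two legs (K → I → L) gives a lower bound of 2 + 3 = 5 moves.
The shortest route satisfying every rule uses 7 moves: K → J → I → B → C → D → F → L.
The no-revisit rule (legs can't share cells) pushes the minimum above the 5-move bound; an exhaustive check rules out every length from 5 to 6, leaving 7 as the minimum.

7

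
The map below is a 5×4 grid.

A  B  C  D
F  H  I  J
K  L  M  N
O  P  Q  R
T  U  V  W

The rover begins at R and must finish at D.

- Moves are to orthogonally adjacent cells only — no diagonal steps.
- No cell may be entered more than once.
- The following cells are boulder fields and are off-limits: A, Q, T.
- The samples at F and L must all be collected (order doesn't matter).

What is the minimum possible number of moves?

9

Any route passes through F and L in some order between R and D. Summing Manhattan distances along each leg and taking the cheapest ordering (R → L → F → D) gives a lower bound of 3 + 2 + 4 = 9 moves.
A route of 9 moves achieves this: R → N → M → L → K → F → H → B → C → D.
Since 9 matches the lower bound, it is optimal.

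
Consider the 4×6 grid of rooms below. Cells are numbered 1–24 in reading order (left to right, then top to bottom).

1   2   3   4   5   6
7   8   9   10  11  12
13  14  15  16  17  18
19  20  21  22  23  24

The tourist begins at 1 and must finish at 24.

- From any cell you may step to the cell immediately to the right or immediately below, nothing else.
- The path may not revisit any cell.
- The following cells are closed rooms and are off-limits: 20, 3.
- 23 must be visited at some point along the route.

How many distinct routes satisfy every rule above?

21

A right/down-only route from 1 to 24 makes exactly 3 down-moves and 5 right-moves in some order.
With no other constraints that would be C(8,3) = 56 routes.
Split at 23 and multiply the segment counts (each segment already excludes blocked cells): 1→23: 21; 23→24: 1; product = 21.
That gives 21 routes.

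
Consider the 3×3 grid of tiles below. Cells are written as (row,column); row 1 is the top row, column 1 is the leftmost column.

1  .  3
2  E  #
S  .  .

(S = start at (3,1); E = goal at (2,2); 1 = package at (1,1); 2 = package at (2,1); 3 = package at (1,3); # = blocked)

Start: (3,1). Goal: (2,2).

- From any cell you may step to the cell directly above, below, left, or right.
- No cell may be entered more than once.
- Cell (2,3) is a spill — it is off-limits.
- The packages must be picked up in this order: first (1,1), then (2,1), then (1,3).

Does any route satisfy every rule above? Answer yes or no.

no

(1,3) must be visited but has only one open neighbour ((1,2)), and it is neither the start nor the goal — the route would have to enter and leave through (1,2), re-entering it.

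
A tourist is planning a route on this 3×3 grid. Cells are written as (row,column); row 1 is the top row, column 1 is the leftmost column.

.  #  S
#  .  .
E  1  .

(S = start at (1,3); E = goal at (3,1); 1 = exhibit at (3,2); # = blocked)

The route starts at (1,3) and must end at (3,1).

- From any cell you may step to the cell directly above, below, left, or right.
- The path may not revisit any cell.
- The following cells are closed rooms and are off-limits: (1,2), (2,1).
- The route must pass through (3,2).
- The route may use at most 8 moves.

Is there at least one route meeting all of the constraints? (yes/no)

yes

One route that works: (1,3) → (2,3) → (3,3) → (3,2) → (3,1).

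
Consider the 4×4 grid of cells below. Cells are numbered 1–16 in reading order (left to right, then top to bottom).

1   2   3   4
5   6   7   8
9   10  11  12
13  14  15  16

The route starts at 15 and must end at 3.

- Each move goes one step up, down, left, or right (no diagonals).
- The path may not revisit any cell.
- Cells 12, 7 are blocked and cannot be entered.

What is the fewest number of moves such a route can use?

5

The Manhattan distance from 15 to 3 is |4−1| + |3−3| = 3, so at least 3 moves are needed.
That bound ignores the blocked cells. Measuring each leg by the fewest moves that actually steer around them (15→3: 5) raises the lower bound to 5.
A route of 5 moves exists: 15 → 11 → 10 → 6 → 2 → 3.
Since 5 matches that lower bound, it is optimal.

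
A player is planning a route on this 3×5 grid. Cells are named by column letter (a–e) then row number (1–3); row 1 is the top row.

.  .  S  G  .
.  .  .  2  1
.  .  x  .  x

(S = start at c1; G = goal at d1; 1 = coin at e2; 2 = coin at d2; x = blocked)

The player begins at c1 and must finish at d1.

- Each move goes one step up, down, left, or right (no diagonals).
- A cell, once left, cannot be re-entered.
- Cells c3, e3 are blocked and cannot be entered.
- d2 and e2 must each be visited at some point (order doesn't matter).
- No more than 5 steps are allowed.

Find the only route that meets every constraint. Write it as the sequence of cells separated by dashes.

Any route must reach d2 and e2 and still end at d1 within 5 moves, so the order of the required stops is forced.
Route from c1: down to c2, 2× right (reaching e2), up to e1, left to d1 — 5 moves in all.
Check: all required cells visited; 5 ≤ 5 moves.

c1 - c2 - d2 - e2 - e1 - d1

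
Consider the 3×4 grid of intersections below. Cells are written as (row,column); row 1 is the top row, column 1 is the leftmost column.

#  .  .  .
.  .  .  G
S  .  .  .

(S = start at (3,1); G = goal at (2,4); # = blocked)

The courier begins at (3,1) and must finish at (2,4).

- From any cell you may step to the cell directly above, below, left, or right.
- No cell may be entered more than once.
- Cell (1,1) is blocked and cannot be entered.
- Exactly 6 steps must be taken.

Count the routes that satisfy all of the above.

11

Need simple routes of exactly 6 moves from (3,1) to (2,4) (Manhattan distance 4, so 1 moves are spent on a detour and 1 undoing it).
Branch systematically from the start, pruning whenever the remaining move budget drops below the Manhattan distance to (2,4) or differs from it in parity. Grouping the completions by first move — via (2,1): 6; via (3,2): 5 — and summing: 6 + 5 = 11.
That gives 11 routes.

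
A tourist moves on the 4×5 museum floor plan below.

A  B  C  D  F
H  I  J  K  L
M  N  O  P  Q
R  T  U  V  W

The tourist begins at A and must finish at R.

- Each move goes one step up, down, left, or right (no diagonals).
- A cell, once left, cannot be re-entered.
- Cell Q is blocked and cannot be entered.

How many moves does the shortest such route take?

3

The Manhattan distance from A to R is |1−4| + |1−1| = 3, so at least 3 moves are needed.
A route of 3 moves achieves this: A → H → M → R.
Since 3 matches the lower bound, it is optimal.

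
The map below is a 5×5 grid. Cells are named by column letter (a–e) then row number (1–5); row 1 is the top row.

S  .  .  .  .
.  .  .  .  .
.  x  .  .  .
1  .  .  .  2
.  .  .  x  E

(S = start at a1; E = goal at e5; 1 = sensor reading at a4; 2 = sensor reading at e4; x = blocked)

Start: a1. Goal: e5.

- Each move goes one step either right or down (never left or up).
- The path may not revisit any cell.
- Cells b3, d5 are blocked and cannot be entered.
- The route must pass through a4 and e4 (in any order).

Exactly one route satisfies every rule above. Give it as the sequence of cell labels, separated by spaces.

Moves only go right or down, so the column and row indices never decrease.
Route from a1: down 3 to a4, right 4 to e4, down 1 to e5 — 8 moves in all.
Check: all required cells visited.

a1 a2 a3 a4 b4 c4 d4 e4 e5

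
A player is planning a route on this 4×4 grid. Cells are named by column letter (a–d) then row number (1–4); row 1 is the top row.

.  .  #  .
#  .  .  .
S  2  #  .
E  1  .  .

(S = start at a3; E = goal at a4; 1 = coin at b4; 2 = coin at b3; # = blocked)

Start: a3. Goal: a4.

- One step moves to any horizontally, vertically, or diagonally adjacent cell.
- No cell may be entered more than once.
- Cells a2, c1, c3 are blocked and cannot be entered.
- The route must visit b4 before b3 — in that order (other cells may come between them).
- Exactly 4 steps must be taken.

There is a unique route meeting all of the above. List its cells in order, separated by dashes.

The waypoints must appear in the order b4, b3, with no cell reused.
Route from a3: down-right to b4, right to c4, up-left to b3, down-left to a4 — 4 moves in all.
Check: order respected (1 at step 1, 2 at step 3); 4 moves as required.

a3 - b4 - c4 - b3 - a4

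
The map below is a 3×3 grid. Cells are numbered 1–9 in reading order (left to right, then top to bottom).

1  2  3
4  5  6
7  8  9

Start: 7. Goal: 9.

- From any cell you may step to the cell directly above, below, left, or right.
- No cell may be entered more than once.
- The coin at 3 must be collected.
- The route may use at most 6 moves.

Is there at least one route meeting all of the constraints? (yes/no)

One route that works: 7 → 4 → 1 → 2 → 3 → 6 → 9.

yes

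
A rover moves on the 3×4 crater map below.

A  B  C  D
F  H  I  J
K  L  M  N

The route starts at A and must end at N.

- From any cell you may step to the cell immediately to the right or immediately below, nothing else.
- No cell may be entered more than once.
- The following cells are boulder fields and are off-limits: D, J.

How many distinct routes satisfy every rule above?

6

A right/down-only route from A to N makes exactly 2 down-moves and 3 right-moves in some order.
With no other constraints that would be C(5,2) = 10 routes.
Subtract routes through each blocked cell (inclusion–exclusion for overlaps): − through D: 1 − through J: 4 + through D&J: 1 → 6.
That gives 6 routes.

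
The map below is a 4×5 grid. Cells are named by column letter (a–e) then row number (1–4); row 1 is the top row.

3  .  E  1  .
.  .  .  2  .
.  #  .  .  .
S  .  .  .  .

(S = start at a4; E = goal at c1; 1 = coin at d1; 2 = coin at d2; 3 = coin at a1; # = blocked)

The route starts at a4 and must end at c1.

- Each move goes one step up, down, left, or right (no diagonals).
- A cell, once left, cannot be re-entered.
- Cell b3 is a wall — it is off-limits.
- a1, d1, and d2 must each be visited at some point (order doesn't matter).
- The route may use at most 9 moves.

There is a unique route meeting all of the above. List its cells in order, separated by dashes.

The budget equals the shortest possible length, so every move has to be on a shortest route through the required cells.
Route from a4: up 3 to a1, right 1 to b1, down 1 to b2, right 2 to d2, up 1 to d1, left 1 to c1 — 9 moves in all.
Check: all required cells visited; 9 ≤ 9 moves.

a4 - a3 - a2 - a1 - b1 - b2 - c2 - d2 - d1 - c1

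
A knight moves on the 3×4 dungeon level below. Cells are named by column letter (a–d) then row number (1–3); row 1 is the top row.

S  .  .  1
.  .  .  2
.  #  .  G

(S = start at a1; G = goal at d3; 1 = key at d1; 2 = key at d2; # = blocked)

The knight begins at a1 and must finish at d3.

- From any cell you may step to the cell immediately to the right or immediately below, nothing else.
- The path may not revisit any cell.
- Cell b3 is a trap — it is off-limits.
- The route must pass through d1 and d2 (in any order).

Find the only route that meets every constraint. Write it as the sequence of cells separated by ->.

Moves only go right or down, so the column and row indices never decrease.
Route from a1: right 3 to d1, down 2 to d3 — 5 moves in all.
Check: all required cells visited.

a1 -> b1 -> c1 -> d1 -> d2 -> d3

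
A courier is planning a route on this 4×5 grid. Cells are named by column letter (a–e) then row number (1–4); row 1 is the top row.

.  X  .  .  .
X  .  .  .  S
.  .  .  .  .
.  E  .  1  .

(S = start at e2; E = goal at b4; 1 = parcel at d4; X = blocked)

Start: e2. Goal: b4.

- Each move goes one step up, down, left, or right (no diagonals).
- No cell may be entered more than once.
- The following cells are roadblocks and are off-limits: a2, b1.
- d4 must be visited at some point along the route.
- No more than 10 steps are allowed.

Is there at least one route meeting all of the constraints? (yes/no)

One route that works: e2 → e3 → e4 → d4 → c4 → b4.

yes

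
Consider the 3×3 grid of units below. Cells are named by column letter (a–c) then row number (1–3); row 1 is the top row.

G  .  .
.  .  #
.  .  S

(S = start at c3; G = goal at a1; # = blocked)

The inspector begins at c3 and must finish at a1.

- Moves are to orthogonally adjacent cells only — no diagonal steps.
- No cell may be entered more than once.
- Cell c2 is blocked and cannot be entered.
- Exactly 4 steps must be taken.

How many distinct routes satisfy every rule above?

3

Need simple routes of exactly 4 moves from c3 to a1 (Manhattan distance 4, so 0 moves are spent on a detour and 0 undoing it).
Enumerating: c3 b3 b2 b1 a1 | c3 b3 b2 a2 a1 | c3 b3 a3 a2 a1.
That gives 3 routes.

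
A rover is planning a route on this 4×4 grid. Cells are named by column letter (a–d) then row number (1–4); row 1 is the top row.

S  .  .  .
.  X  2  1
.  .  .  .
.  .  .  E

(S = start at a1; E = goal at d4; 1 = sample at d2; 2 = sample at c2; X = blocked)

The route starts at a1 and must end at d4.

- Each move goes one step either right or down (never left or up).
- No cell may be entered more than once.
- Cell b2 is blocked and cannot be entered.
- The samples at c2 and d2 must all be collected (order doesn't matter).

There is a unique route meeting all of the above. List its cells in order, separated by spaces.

Moves only go right or down, so the column and row indices never decrease.
Route from a1: right 2 to c1, down 1 to c2, right 1 to d2, down 2 to d4 — 6 moves in all.
Check: all required cells visited.

a1 b1 c1 c2 d2 d3 d4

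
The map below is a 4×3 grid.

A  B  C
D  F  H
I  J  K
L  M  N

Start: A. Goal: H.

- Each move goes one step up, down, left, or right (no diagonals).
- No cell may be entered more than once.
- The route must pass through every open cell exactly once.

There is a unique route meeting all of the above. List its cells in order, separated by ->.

Need to visit all 12 open cells exactly once, starting at A and ending at H.
Cell C has only two open neighbours (H and B), so the path must pass straight through it: one of those is the cell it's entered from and the other is where it exits.
Route from A: down 3 to L, right 2 to N, up 1 to K, left 1 to J, up 2 to B, right 1 to C, down 1 to H — 11 moves in all.
Check: all 12 open cells covered.

A -> D -> I -> L -> M -> N -> K -> J -> F -> B -> C -> H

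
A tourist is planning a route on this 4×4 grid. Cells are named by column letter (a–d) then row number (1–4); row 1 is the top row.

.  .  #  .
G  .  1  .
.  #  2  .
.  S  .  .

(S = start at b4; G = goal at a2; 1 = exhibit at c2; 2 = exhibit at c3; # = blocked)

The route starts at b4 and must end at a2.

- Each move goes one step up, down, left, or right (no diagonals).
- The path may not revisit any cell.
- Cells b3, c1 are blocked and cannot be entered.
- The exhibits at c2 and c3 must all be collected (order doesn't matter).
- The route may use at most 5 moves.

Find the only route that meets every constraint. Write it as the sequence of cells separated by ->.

The 5-move cap with required stops at c2, c3 leaves no slack for detours.
Route from b4: right to c4, 2× up (reaching c2), 2× left (reaching a2) — 5 moves in all.
Check: all required cells visited; 5 ≤ 5 moves.

b4 -> c4 -> c3 -> c2 -> b2 -> a2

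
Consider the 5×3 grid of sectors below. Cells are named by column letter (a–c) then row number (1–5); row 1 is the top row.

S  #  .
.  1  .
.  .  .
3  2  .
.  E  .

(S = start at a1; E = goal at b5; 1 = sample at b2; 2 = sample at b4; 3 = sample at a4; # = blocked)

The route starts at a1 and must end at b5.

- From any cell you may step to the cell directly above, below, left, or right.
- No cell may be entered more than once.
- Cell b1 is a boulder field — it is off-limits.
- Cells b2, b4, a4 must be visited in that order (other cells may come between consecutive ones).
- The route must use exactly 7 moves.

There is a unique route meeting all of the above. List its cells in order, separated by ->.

a1 -> a2 -> b2 -> b3 -> b4 -> a4 -> a5 -> b5

The waypoints must appear in the order b2, b4, a4, with no cell reused.
Route from a1: down to a2, right to b2, 2× down (reaching b4), left to a4, down to a5, right to b5 — 7 moves in all.
Check: order respected (1 at step 2, 2 at step 4, 3 at step 5); 7 moves as required.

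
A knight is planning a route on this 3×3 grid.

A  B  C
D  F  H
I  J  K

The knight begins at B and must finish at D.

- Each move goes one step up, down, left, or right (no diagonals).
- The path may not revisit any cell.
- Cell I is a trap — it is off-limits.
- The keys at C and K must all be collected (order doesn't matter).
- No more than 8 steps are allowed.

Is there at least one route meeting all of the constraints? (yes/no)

One route that works: B → C → H → K → J → F → D.

yes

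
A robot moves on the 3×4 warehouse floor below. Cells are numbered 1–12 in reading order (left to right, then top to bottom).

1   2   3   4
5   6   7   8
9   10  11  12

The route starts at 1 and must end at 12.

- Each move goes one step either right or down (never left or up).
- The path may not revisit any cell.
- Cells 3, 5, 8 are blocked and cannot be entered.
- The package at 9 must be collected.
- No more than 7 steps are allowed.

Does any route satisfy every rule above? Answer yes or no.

no

Every right/down route from 1 to 9 runs into a blocked cell, so that leg cannot be completed.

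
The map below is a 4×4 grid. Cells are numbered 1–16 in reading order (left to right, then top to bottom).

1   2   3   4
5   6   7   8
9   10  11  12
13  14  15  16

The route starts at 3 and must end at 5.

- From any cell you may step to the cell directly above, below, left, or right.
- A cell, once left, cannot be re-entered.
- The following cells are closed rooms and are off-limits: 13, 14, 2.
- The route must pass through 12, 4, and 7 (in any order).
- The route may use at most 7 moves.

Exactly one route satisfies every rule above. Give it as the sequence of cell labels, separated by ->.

3 -> 4 -> 8 -> 12 -> 11 -> 7 -> 6 -> 5

The 7-move cap with required stops at 12, 4, 7 leaves no slack for detours.
Route from 3: right to 4, 2× down (reaching 12), left to 11, up to 7, 2× left (reaching 5) — 7 moves in all.
Check: all required cells visited; 7 ≤ 7 moves.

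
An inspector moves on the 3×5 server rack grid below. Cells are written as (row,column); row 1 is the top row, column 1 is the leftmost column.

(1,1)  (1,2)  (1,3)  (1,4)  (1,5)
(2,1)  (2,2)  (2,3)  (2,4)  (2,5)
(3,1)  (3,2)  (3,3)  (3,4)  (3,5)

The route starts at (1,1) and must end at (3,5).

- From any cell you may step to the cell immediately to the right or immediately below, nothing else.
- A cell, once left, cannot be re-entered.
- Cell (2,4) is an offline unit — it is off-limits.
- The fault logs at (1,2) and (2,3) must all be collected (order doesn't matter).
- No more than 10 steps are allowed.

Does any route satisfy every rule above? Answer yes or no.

One route that works: (1,1) → (1,2) → (2,2) → (2,3) → (3,3) → (3,4) → (3,5).

yes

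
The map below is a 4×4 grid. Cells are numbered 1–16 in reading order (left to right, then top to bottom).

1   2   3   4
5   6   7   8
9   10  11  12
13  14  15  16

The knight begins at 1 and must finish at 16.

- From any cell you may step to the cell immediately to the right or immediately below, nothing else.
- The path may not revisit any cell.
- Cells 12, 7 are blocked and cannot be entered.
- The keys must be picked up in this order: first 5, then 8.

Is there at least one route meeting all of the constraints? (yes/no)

no

Every right/down route from 5 to 8 runs into a blocked cell, so that leg cannot be completed.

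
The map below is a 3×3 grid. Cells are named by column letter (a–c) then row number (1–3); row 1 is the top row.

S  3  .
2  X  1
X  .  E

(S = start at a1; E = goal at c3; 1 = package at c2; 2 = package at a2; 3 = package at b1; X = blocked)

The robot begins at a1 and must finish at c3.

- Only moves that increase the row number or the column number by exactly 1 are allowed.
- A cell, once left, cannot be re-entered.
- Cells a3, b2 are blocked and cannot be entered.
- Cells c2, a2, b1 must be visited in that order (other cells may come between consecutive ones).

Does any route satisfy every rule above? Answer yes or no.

no

a2 lies to the left of c2, so going from c2 to a2 would need a leftward move — but moves only go right/down, so c2 cannot be visited before a2.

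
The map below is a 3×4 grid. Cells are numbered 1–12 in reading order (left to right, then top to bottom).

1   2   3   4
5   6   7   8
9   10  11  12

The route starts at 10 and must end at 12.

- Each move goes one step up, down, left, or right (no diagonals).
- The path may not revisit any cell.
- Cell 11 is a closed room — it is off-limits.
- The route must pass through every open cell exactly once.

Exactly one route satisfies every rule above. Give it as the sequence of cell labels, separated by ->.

10 -> 9 -> 5 -> 1 -> 2 -> 6 -> 7 -> 3 -> 4 -> 8 -> 12

Need to visit all 11 open cells exactly once, starting at 10 and ending at 12.
Route from 10: left to 9, 2× up (reaching 1), right to 2, down to 6, right to 7, up to 3, right to 4, 2× down (reaching 12) — 10 moves in all.
Check: all 11 open cells covered.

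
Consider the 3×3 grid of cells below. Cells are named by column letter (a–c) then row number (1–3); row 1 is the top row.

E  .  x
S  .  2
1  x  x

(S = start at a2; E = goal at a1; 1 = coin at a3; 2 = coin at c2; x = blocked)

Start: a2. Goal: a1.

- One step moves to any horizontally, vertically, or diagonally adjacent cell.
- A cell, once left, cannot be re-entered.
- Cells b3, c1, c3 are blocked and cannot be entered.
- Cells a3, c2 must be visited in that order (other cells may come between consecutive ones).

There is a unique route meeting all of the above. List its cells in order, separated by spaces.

a2 a3 b2 c2 b1 a1

The waypoints must appear in the order a3, c2, with no cell reused.
Route from a2: down to a3, up-right to b2, right to c2, up-left to b1, left to a1 — 5 moves in all.
Check: order respected (1 at step 1, 2 at step 3).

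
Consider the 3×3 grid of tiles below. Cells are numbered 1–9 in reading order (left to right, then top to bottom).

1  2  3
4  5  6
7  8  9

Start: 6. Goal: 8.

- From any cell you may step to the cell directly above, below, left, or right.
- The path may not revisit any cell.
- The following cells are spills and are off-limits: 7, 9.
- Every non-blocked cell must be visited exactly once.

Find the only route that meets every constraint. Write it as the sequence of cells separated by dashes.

Need to visit all 7 open cells exactly once, starting at 6 and ending at 8.
Cell 4 has only two open neighbours (1 and 5), so the path must pass straight through it: one of those is the cell it's entered from and the other is where it exits.
Route from 6: up to 3, 2× left (reaching 1), down to 4, right to 5, down to 8 — 6 moves in all.
Check: all 7 open cells covered.

6 - 3 - 2 - 1 - 4 - 5 - 8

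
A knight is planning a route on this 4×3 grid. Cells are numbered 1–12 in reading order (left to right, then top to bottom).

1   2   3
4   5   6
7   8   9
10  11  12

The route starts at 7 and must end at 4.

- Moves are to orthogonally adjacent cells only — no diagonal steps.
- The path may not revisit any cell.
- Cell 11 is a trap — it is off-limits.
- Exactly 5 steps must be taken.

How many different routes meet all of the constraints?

Need simple routes of exactly 5 moves from 7 to 4 (Manhattan distance 1, so 2 moves are spent on a detour and 2 undoing it).
Enumerating: 7 8 5 2 1 4 | 7 8 9 6 5 4.
That gives 2 routes.

2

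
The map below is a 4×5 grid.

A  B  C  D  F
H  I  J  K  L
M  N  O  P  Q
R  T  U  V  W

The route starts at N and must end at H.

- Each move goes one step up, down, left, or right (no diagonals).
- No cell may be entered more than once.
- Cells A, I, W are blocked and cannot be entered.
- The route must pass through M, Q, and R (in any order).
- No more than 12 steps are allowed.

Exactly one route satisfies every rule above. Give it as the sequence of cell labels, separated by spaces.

N O J K L Q P V U T R M H

The budget equals the shortest possible length, so every move has to be on a shortest route through the required cells.
Route from N: right to O, up to J, 2× right (reaching L), down to Q, left to P, down to V, 3× left (reaching R), 2× up (reaching H) — 12 moves in all.
Check: all required cells visited; 12 ≤ 12 moves.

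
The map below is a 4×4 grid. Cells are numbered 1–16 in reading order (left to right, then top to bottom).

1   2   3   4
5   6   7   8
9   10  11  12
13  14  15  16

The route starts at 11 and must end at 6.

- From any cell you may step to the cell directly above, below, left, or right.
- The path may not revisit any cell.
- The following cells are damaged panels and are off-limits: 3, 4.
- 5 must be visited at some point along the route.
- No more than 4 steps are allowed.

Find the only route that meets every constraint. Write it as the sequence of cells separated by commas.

11, 10, 9, 5, 6

The budget equals the shortest possible length, so every move has to be on a shortest route through the required cells.
Route from 11: 2× left (reaching 9), up to 5, right to 6 — 4 moves in all.
Check: all required cells visited; 4 ≤ 4 moves.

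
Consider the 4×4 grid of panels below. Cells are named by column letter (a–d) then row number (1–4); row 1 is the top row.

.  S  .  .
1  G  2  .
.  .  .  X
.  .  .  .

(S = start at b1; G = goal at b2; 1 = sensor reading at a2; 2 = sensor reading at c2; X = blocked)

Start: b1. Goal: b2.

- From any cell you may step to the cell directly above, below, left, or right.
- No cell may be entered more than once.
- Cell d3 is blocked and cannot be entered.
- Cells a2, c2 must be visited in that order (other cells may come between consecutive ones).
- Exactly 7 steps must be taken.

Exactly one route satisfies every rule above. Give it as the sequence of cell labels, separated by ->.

The waypoints must appear in the order a2, c2, with no cell reused.
Route from b1: left to a1, 2× down (reaching a3), 2× right (reaching c3), up to c2, left to b2 — 7 moves in all.
Check: order respected (1 at step 2, 2 at step 6); 7 moves as required.

b1 -> a1 -> a2 -> a3 -> b3 -> c3 -> c2 -> b2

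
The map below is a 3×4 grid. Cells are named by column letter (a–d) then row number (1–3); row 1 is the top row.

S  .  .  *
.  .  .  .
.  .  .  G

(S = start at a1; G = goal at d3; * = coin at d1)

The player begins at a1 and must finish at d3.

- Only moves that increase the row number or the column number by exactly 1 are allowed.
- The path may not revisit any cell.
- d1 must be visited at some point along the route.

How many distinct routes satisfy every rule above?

A right/down-only route from a1 to d3 makes exactly 2 down-moves and 3 right-moves in some order.
With no other constraints that would be C(5,2) = 10 routes.
Split at d1 and multiply the segment counts: a1→d1: 1; d1→d3: 1; product = 1.
That gives 1 route.

1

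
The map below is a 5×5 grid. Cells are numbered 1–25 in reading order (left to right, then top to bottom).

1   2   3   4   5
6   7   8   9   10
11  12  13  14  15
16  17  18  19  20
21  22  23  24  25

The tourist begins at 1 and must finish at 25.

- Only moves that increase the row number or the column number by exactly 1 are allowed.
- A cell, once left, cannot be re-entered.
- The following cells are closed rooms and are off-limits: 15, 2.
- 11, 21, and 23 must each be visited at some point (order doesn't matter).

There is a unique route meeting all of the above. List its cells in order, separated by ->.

Moves only go right or down, so the column and row indices never decrease.
Route from 1: down 4 to 21, right 4 to 25 — 8 moves in all.
Check: all required cells visited.

1 -> 6 -> 11 -> 16 -> 21 -> 22 -> 23 -> 24 -> 25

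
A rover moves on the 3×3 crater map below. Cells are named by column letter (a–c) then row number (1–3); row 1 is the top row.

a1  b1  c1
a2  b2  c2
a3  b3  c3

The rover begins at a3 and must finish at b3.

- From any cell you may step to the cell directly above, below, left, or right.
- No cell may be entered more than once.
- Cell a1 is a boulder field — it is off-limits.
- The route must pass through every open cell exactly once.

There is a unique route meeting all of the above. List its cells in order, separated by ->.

a3 -> a2 -> b2 -> b1 -> c1 -> c2 -> c3 -> b3

Need to visit all 8 open cells exactly once, starting at a3 and ending at b3.
Cell a2 has only two open neighbours (a3 and b2), so the path must pass straight through it: one of those is the cell it's entered from and the other is where it exits.
Route from a3: up 1 to a2, right 1 to b2, up 1 to b1, right 1 to c1, down 2 to c3, left 1 to b3 — 7 moves in all.
Check: all 8 open cells covered.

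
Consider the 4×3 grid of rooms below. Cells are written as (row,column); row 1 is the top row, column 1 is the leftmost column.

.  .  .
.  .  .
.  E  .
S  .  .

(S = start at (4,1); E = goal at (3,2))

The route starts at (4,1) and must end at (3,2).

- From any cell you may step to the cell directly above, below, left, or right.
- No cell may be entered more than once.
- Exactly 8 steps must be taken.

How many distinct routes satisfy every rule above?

7

Need simple routes of exactly 8 moves from (4,1) to (3,2) (Manhattan distance 2, so 3 moves are spent on a detour and 3 undoing it).
Enumerating: (4,1) (3,1) (2,1) (1,1) (1,2) (2,2) (2,3) (3,3) (3,2) | (4,1) (3,1) (2,1) (1,1) (1,2) (1,3) (2,3) (3,3) (3,2) | (4,1) (3,1) (2,1) (1,1) (1,2) (1,3) (2,3) (2,2) (3,2) | (4,1) (3,1) (2,1) (2,2) (1,2) (1,3) (2,3) (3,3) (3,2) | (4,1) (3,1) (2,1) (2,2) (2,3) (3,3) (4,3) (4,2) (3,2) | (4,1) (4,2) (4,3) (3,3) (2,3) (1,3) (1,2) (2,2) (3,2) | (4,1) (4,2) (4,3) (3,3) (2,3) (2,2) (2,1) (3,1) (3,2).
That gives 7 routes.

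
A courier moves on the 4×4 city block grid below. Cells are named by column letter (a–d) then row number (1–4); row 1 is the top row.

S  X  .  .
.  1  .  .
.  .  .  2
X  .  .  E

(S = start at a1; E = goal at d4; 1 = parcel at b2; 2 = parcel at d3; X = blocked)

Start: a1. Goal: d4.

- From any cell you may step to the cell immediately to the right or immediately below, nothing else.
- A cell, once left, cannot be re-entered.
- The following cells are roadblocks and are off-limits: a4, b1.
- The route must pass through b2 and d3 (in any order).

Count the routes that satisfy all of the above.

3

A right/down-only route from a1 to d4 makes exactly 3 down-moves and 3 right-moves in some order.
With no other constraints that would be C(6,3) = 20 routes.
A monotone route can only reach the required cells in the order b2, d3, so split there and multiply the segment counts (each segment already excludes blocked cells): a1→b2: 1; b2→d3: 3; d3→d4: 1; product = 3.
That gives 3 routes.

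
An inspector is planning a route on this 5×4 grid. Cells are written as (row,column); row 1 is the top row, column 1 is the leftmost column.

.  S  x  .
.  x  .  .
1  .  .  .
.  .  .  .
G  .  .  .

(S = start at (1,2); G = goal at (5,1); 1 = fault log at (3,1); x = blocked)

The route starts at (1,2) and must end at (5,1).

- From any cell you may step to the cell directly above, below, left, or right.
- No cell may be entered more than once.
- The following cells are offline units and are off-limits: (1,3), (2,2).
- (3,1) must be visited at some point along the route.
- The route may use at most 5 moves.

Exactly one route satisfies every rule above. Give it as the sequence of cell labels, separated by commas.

The 5-move cap with required stops at (3,1) leaves no slack for detours.
Route from (1,2): left to (1,1), 4× down (reaching (5,1)) — 5 moves in all.
Check: all required cells visited; 5 ≤ 5 moves.

(1,2), (1,1), (2,1), (3,1), (4,1), (5,1)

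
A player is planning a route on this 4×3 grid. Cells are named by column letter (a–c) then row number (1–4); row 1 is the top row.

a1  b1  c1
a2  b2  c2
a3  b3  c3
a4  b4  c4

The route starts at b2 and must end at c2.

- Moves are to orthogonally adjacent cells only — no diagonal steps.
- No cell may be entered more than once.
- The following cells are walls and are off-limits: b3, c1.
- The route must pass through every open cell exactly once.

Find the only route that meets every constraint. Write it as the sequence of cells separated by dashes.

b2 - b1 - a1 - a2 - a3 - a4 - b4 - c4 - c3 - c2

Need to visit all 10 open cells exactly once, starting at b2 and ending at c2.
Cell b4 has only two open neighbours (a4 and c4), so the path must pass straight through it: one of those is the cell it's entered from and the other is where it exits.
Route from b2: up to b1, left to a1, 3× down (reaching a4), 2× right (reaching c4), 2× up (reaching c2) — 9 moves in all.
Check: all 10 open cells covered.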